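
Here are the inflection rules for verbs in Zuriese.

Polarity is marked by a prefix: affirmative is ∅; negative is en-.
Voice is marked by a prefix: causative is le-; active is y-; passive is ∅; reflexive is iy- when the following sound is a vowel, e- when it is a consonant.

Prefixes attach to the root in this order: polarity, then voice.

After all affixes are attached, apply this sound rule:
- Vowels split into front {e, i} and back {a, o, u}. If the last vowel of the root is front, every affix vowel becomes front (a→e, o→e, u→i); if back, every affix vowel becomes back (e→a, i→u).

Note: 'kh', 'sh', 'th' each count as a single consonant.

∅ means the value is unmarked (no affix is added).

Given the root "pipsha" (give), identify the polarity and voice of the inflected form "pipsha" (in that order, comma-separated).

Segment: pipsha.
polarity: ∅ → affirmative.
voice: ∅ → passive.

affirmative, passive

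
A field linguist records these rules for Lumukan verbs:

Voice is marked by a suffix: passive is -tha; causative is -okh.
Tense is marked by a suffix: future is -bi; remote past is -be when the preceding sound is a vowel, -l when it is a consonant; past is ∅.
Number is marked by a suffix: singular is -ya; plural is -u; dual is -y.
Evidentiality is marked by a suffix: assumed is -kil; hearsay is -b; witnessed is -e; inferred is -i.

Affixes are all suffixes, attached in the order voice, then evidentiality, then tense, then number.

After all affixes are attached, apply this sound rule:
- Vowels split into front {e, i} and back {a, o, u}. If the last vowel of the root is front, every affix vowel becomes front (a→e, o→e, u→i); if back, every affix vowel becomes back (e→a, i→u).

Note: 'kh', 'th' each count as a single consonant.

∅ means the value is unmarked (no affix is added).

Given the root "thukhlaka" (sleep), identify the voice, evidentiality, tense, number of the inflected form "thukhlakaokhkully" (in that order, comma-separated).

Segment: thukhlaka-okh-kil-l-y.
voice: -okh → causative.
evidentiality: -kil → assumed.
tense: -be/l → remote past.
number: -y → dual.

causative, assumed, remote past, dual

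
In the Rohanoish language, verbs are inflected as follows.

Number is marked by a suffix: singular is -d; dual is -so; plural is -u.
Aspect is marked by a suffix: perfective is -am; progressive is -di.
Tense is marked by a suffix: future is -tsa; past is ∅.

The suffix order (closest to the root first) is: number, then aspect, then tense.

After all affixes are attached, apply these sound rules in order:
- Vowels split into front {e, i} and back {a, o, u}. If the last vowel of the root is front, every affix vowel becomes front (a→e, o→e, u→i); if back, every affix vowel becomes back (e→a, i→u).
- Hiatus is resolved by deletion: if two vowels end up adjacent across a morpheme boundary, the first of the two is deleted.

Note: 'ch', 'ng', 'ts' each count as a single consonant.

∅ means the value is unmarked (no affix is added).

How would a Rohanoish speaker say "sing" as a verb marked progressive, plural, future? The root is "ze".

Attach number plural -u → zeu.
Attach aspect progressive -di → zeudi.
Attach tense future -tsa → zeuditsa.
Apply vowel harmony: zeuditsa → zeiditse.
Apply vowel deletion: zeiditse → ziditse.

ziditse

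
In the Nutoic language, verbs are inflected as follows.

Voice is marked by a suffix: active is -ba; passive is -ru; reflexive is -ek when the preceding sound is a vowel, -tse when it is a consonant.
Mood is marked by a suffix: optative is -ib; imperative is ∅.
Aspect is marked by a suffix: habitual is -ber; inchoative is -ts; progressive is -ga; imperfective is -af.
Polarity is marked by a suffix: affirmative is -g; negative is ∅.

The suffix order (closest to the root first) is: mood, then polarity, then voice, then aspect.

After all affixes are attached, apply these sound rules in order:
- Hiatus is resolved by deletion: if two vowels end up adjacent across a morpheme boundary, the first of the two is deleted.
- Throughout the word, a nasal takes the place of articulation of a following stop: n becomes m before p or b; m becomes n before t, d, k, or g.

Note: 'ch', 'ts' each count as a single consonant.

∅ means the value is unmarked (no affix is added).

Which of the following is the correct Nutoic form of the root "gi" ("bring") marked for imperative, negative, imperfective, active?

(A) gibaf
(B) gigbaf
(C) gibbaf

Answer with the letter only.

A

mood = imperative: zero marking, form stays gi.
polarity = negative: zero marking, form stays gi.
Attach voice active -ba → giba.
Attach aspect imperfective -af → gibaaf.
Apply vowel deletion: gibaaf → gibaf.
Nasal assimilation: no change.
So the correct form is gibaf, option (A).
(B) gigbaf is wrong: it uses affirmative instead of negative for polarity.
(C) gibbaf is wrong: it uses optative instead of imperative for mood.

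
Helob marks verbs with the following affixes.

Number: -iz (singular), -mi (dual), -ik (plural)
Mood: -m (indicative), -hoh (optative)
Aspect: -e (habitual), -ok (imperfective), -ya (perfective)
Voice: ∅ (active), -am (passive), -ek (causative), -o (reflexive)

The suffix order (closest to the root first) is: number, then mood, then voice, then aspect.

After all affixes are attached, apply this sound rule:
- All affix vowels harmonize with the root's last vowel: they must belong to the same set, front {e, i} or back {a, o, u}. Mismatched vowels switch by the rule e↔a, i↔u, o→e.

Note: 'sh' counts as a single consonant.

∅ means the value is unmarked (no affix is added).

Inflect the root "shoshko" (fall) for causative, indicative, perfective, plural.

Attach number plural -ik → shoshkoik.
Attach mood indicative -m → shoshkoikm.
Attach voice causative -ek → shoshkoikmek.
Attach aspect perfective -ya → shoshkoikmekya.
Apply vowel harmony: shoshkoikmekya → shoshkoukmakya.

shoshkoukmakya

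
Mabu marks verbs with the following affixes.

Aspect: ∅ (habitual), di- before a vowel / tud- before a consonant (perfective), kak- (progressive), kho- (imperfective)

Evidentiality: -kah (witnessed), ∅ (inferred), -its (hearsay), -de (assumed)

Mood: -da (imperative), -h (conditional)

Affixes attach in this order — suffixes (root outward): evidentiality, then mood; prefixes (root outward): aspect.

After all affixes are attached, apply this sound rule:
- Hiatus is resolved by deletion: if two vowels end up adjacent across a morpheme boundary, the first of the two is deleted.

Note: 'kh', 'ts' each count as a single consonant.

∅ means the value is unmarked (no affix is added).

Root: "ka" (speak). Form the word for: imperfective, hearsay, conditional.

Attach evidentiality hearsay -its → kaits.
Attach mood conditional -h → kaitsh.
Attach aspect imperfective kho- → khokaitsh.
Apply vowel deletion: khokaitsh → khokitsh.

khokitsh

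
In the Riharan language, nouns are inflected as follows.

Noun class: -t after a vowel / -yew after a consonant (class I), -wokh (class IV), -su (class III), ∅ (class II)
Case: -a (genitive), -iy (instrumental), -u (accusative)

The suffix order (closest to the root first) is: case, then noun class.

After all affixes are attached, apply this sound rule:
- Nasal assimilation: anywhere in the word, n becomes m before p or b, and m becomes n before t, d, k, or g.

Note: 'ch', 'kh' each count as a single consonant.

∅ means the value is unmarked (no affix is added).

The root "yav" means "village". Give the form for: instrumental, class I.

yaviyyew

Attach case instrumental -iy → yaviy.
Attach noun class class I -yew (after consonant 'y') → yaviyyew.
Nasal assimilation: no change.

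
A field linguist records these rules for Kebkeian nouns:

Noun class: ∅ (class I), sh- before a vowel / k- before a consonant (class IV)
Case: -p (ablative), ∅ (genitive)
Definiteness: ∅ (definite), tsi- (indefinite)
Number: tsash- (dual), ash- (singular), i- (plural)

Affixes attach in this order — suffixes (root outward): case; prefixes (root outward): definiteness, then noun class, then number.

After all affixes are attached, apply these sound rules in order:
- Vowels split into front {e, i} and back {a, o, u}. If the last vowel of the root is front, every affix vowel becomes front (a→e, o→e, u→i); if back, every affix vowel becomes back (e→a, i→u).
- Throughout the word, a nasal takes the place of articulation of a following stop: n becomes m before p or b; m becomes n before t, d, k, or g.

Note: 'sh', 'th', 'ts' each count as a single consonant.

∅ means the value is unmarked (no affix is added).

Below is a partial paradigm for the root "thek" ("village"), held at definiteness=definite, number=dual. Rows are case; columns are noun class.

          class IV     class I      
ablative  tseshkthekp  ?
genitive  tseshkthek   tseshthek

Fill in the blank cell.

tseshthekp

definiteness = definite: zero marking, form stays thek.
Attach case ablative -p → thekp.
noun class = class I: zero marking, form stays thekp.
Attach number dual tsash- → tsashthekp.
Apply vowel harmony: tsashthekp → tseshthekp.
Nasal assimilation: no change.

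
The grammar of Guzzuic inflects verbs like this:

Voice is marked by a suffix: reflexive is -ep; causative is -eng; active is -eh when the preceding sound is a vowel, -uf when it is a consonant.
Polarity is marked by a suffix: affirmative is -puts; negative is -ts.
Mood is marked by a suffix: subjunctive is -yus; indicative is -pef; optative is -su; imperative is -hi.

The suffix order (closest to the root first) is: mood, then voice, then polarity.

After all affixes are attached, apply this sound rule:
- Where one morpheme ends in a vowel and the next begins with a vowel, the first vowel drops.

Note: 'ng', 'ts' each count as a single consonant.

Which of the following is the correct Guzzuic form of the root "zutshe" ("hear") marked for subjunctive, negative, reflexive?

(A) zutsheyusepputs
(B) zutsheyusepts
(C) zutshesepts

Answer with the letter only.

B

Attach mood subjunctive -yus → zutsheyus.
Attach voice reflexive -ep → zutsheyusep.
Attach polarity negative -ts → zutsheyusepts.
Vowel deletion: no change.
So the correct form is zutsheyusepts, option (B).
(A) zutsheyusepputs is wrong: it uses affirmative instead of negative for polarity.
(C) zutshesepts is wrong: it uses optative instead of subjunctive for mood.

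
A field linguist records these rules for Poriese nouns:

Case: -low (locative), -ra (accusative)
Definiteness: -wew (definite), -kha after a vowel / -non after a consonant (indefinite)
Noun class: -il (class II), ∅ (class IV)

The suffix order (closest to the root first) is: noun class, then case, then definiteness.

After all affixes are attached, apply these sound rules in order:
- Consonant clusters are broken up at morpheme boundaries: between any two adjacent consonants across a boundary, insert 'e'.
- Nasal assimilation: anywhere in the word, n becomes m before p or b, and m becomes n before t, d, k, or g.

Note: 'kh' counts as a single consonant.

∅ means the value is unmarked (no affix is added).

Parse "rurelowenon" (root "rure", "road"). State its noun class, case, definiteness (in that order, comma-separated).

Segment: rure-low-non.
noun class: ∅ → class IV.
case: -low → locative.
definiteness: -kha/non → indefinite.

class IV, locative, indefinite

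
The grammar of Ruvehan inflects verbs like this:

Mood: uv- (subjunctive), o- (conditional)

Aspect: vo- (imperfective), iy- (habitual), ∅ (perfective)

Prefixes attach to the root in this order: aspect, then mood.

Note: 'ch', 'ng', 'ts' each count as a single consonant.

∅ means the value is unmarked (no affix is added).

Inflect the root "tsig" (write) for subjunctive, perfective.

uvtsig

aspect = perfective: zero marking, form stays tsig.
Attach mood subjunctive uv- → uvtsig.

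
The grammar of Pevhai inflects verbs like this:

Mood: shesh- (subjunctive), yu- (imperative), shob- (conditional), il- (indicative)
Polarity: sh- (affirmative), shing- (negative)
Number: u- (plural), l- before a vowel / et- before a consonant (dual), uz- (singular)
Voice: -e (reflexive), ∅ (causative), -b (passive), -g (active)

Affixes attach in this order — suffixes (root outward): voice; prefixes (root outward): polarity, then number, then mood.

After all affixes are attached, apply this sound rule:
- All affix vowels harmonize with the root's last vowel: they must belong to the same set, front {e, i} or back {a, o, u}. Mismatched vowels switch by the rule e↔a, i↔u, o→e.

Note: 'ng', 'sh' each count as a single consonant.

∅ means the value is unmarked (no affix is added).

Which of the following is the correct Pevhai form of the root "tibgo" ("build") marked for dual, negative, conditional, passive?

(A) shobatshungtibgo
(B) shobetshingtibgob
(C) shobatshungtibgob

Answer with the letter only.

C

Attach polarity negative shing- → shingtibgo.
Attach number dual et- (before consonant 'sh') → etshingtibgo.
Attach voice passive -b → etshingtibgob.
Attach mood conditional shob- → shobetshingtibgob.
Apply vowel harmony: shobetshingtibgob → shobatshungtibgob.
So the correct form is shobatshungtibgob, option (C).
(B) shobetshingtibgob is wrong: it fails to apply the sound rule(s).
(A) shobatshungtibgo is wrong: it uses causative instead of passive for voice.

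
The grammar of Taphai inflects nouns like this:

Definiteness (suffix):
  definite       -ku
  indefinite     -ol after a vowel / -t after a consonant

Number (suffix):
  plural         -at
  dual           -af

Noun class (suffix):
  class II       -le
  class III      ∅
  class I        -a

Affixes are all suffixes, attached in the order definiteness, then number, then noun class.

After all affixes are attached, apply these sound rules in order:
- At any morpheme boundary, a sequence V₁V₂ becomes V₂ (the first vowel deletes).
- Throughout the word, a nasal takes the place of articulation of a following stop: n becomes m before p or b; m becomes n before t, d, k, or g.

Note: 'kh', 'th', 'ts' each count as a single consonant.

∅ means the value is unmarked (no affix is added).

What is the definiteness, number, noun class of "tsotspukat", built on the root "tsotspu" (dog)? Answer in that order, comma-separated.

Segment: tsotspu-ku-at.
definiteness: -ku → definite.
number: -at → plural.
noun class: ∅ → class III.

definite, plural, class III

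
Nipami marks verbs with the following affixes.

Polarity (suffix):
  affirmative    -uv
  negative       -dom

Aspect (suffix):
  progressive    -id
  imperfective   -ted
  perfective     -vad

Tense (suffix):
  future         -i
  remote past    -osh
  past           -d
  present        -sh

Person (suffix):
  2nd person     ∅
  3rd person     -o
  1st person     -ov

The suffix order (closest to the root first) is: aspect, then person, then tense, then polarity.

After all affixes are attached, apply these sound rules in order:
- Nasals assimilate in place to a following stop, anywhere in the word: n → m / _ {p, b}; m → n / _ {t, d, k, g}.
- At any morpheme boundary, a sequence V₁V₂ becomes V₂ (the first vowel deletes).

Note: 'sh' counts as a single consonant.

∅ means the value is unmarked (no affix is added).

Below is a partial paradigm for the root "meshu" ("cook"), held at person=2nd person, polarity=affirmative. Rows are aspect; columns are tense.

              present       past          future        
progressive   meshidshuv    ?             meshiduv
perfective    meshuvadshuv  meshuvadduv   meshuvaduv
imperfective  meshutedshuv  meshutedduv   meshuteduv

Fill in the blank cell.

Attach aspect progressive -id → meshuid.
person = 2nd person: zero marking, form stays meshuid.
Attach tense past -d → meshuidd.
Attach polarity affirmative -uv → meshuidduv.
Nasal assimilation: no change.
Apply vowel deletion: meshuidduv → meshidduv.

meshidduv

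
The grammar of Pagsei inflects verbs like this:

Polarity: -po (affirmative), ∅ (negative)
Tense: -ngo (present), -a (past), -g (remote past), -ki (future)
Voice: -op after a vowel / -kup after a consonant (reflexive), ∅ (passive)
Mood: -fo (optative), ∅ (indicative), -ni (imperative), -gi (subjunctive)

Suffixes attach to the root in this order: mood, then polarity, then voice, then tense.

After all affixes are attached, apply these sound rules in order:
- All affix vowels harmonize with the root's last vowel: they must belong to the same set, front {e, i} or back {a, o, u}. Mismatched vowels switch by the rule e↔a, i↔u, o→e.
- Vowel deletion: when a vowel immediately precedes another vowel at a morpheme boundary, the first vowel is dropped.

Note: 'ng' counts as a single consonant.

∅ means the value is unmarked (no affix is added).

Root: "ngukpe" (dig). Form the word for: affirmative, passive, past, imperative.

Attach mood imperative -ni → ngukpeni.
Attach polarity affirmative -po → ngukpenipo.
voice = passive: zero marking, form stays ngukpenipo.
Attach tense past -a → ngukpenipoa.
Apply vowel harmony: ngukpenipoa → ngukpenipee.
Apply vowel deletion: ngukpenipee → ngukpenipe.

ngukpenipe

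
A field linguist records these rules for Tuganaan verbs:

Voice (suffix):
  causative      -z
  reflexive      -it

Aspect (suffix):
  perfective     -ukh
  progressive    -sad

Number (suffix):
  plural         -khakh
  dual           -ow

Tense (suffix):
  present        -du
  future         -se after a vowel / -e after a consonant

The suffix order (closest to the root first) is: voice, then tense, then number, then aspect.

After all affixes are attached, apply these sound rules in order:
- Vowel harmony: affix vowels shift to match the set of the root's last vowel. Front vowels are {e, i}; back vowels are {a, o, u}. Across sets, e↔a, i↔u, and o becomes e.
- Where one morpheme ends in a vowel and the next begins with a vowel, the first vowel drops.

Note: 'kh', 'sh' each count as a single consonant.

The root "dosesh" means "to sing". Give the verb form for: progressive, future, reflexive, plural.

Attach voice reflexive -it → doseshit.
Attach tense future -e (after consonant 't') → doseshite.
Attach number plural -khakh → doseshitekhakh.
Attach aspect progressive -sad → doseshitekhakhsad.
Apply vowel harmony: doseshitekhakhsad → doseshitekhekhsed.
Vowel deletion: no change.

doseshitekhekhsed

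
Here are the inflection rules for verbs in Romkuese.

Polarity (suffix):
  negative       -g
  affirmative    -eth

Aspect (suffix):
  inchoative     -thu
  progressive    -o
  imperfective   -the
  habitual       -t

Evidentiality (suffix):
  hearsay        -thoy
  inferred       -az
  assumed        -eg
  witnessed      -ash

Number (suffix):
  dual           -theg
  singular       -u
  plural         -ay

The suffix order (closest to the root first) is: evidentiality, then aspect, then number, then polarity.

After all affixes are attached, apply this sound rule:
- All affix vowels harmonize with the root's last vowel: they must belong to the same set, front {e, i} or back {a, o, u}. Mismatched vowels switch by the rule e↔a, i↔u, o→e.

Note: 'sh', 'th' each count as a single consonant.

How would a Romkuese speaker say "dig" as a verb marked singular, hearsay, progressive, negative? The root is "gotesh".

Attach evidentiality hearsay -thoy → goteshthoy.
Attach aspect progressive -o → goteshthoyo.
Attach number singular -u → goteshthoyou.
Attach polarity negative -g → goteshthoyoug.
Apply vowel harmony: goteshthoyoug → goteshtheyeig.

goteshtheyeig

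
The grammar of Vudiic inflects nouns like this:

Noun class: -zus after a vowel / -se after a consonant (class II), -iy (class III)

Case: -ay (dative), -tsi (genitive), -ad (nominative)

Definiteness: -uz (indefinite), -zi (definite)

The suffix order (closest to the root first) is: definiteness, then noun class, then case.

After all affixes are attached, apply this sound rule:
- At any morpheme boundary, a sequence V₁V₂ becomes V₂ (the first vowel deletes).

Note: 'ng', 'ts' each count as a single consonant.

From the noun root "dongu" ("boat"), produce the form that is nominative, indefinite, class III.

donguziyad

Attach definiteness indefinite -uz → donguuz.
Attach noun class class III -iy → donguuziy.
Attach case nominative -ad → donguuziyad.
Apply vowel deletion: donguuziyad → donguziyad.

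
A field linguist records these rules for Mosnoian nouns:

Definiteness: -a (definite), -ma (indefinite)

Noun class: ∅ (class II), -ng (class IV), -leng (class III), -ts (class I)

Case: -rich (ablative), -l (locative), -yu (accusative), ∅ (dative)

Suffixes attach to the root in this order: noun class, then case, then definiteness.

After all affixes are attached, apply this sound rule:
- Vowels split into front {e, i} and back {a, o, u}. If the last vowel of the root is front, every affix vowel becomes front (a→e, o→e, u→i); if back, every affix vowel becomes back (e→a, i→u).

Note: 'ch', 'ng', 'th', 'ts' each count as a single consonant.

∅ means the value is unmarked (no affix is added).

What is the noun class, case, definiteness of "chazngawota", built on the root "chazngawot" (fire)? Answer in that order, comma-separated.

Segment: chazngawot-a.
noun class: ∅ → class II.
case: ∅ → dative.
definiteness: -a → definite.

class II, dative, definite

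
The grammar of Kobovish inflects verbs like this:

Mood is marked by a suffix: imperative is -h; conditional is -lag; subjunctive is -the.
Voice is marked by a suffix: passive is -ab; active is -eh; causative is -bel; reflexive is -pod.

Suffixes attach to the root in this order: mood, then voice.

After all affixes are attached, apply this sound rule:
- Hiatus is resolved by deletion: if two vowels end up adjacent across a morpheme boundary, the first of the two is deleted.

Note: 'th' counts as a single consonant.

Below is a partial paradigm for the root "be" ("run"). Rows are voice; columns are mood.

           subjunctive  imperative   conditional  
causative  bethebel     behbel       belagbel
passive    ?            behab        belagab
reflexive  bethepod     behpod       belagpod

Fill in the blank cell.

bethab

Attach mood subjunctive -the → bethe.
Attach voice passive -ab → betheab.
Apply vowel deletion: betheab → bethab.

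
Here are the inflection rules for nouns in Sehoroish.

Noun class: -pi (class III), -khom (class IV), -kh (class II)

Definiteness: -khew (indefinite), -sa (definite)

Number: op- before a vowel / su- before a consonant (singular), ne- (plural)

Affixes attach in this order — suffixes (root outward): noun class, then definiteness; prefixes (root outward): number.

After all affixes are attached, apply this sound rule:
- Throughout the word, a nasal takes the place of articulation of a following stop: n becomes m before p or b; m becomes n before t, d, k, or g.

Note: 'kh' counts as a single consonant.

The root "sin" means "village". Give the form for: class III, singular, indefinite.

Attach noun class class III -pi → sinpi.
Attach definiteness indefinite -khew → sinpikhew.
Attach number singular su- (before consonant 's') → susinpikhew.
Apply nasal assimilation: susinpikhew → susimpikhew.

susimpikhew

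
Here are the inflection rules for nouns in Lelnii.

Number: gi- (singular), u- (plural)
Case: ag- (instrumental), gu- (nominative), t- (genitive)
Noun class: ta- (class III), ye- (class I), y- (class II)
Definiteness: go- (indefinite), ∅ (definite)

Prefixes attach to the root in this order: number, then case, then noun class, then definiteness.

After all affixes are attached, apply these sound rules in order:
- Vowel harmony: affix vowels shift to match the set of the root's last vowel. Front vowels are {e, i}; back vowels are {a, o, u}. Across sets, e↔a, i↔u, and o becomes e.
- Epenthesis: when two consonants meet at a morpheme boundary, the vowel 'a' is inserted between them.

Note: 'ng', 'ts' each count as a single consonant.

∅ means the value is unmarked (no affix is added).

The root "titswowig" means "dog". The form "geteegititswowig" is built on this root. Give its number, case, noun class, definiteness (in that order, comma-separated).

Segment: go-ta-ag-u-titswowig.
number: u- → plural.
case: ag- → instrumental.
noun class: ta- → class III.
definiteness: go- → indefinite.

plural, instrumental, class III, indefinite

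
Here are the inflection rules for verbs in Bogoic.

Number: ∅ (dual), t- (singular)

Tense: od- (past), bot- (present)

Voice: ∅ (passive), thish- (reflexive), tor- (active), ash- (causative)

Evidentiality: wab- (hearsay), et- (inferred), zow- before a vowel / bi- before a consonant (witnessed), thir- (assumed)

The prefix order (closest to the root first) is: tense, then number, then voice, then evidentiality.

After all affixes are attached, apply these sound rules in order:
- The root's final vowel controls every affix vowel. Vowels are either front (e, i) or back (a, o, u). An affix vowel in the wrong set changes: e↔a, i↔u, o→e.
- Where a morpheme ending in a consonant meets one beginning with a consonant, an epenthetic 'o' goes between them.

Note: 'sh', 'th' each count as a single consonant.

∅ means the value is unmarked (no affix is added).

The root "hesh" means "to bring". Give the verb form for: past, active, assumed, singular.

Attach tense past od- → odhesh.
Attach number singular t- → todhesh.
Attach voice active tor- → tortodhesh.
Attach evidentiality assumed thir- → thirtortodhesh.
Apply vowel harmony: thirtortodhesh → thirtertedhesh.
Apply epenthesis: thirtertedhesh → thiroterotedohesh.

thiroterotedohesh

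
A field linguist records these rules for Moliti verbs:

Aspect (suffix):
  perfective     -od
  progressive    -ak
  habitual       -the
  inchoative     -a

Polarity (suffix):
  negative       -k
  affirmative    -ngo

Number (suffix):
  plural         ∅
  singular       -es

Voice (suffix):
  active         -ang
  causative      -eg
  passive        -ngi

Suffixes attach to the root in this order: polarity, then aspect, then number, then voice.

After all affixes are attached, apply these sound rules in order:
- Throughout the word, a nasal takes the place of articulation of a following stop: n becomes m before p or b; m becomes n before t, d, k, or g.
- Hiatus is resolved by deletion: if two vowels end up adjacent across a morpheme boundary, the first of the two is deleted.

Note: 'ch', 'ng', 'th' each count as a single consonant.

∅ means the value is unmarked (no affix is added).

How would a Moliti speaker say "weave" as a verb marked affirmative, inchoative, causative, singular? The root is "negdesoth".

negdesothngeseg

Attach polarity affirmative -ngo → negdesothngo.
Attach aspect inchoative -a → negdesothngoa.
Attach number singular -es → negdesothngoaes.
Attach voice causative -eg → negdesothngoaeseg.
Nasal assimilation: no change.
Apply vowel deletion: negdesothngoaeseg → negdesothngeseg.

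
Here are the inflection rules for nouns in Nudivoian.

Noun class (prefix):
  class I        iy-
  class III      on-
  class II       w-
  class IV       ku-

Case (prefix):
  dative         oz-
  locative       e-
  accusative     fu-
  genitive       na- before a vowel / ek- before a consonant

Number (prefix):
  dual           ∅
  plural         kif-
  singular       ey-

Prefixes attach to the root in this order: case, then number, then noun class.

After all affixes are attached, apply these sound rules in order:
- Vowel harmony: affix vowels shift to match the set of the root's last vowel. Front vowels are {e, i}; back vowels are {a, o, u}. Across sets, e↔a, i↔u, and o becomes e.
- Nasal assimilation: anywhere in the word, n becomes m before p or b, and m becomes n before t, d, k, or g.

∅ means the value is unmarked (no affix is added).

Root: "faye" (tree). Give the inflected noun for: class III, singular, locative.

eneyefaye

Attach case locative e- → efaye.
Attach number singular ey- → eyefaye.
Attach noun class class III on- → oneyefaye.
Apply vowel harmony: oneyefaye → eneyefaye.
Nasal assimilation: no change.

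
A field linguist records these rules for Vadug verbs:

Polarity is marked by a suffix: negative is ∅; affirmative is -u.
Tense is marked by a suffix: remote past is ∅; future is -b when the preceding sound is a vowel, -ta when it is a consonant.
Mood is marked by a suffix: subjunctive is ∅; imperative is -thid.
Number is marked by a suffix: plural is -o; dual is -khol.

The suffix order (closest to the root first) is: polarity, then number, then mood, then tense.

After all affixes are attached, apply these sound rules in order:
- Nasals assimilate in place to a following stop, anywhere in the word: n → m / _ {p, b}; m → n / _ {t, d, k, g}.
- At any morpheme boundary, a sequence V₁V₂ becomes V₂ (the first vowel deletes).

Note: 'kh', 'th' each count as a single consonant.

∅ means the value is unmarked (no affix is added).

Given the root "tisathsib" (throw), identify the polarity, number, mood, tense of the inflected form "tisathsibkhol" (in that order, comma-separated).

Segment: tisathsib-khol.
polarity: ∅ → negative.
number: -khol → dual.
mood: ∅ → subjunctive.
tense: ∅ → remote past.

negative, dual, subjunctive, remote past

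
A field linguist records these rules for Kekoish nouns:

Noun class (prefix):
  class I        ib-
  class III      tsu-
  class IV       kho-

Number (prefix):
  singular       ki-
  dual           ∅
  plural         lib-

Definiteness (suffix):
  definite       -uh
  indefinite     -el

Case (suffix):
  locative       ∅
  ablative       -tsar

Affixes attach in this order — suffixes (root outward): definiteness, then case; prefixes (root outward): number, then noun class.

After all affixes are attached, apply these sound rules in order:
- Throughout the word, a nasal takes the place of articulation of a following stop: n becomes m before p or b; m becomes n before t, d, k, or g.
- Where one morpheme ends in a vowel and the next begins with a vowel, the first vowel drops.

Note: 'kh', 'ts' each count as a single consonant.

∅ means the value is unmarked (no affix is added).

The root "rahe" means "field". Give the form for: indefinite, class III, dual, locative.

tsurahel

number = dual: zero marking, form stays rahe.
Attach definiteness indefinite -el → raheel.
case = locative: zero marking, form stays raheel.
Attach noun class class III tsu- → tsuraheel.
Nasal assimilation: no change.
Apply vowel deletion: tsuraheel → tsurahel.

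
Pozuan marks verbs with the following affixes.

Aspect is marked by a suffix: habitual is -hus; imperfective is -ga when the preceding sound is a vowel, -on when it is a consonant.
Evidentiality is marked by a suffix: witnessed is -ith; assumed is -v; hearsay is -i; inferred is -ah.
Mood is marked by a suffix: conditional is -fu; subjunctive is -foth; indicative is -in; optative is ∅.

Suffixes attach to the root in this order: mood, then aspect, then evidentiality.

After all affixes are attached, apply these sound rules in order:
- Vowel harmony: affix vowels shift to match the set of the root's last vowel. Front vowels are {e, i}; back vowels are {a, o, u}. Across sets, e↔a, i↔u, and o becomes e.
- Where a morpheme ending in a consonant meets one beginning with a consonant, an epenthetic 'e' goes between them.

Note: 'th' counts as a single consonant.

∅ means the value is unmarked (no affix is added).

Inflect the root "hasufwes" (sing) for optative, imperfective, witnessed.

hasufwesenith

mood = optative: zero marking, form stays hasufwes.
Attach aspect imperfective -on (after consonant 's') → hasufweson.
Attach evidentiality witnessed -ith → hasufwesonith.
Apply vowel harmony: hasufwesonith → hasufwesenith.
Epenthesis: no change.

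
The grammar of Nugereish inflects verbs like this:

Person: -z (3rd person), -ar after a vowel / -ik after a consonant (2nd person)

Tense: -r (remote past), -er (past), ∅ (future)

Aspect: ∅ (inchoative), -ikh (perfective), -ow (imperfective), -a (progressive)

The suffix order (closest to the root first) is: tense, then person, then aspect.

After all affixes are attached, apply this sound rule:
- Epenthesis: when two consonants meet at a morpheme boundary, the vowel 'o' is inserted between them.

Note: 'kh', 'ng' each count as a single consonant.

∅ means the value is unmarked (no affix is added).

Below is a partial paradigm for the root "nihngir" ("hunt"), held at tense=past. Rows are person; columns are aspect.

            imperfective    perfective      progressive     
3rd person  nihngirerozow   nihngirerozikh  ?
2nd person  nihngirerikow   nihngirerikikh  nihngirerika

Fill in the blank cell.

Attach tense past -er → nihngirer.
Attach person 3rd person -z → nihngirerz.
Attach aspect progressive -a → nihngirerza.
Apply epenthesis: nihngirerza → nihngireroza.

nihngireroza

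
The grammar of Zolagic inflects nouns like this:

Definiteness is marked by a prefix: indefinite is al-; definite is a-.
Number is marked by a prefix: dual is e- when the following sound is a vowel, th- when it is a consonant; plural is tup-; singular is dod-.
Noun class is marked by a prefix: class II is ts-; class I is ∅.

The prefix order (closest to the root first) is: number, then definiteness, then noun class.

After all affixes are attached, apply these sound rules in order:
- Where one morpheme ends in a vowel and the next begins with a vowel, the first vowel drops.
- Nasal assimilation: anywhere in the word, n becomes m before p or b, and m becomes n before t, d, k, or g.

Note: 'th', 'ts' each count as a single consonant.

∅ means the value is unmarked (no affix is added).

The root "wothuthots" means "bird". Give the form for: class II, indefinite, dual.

Attach number dual th- (before consonant 'w') → thwothuthots.
Attach definiteness indefinite al- → althwothuthots.
Attach noun class class II ts- → tsalthwothuthots.
Vowel deletion: no change.
Nasal assimilation: no change.

tsalthwothuthots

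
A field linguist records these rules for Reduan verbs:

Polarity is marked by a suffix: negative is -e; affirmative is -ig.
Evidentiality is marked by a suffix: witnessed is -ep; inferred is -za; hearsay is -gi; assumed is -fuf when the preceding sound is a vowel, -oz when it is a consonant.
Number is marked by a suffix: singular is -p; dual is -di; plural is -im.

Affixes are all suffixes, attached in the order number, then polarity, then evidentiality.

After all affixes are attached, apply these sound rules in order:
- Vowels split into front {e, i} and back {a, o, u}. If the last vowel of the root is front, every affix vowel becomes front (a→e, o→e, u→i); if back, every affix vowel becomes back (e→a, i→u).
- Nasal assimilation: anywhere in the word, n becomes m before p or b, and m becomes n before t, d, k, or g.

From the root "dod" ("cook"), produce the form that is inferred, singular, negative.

Attach number singular -p → dodp.
Attach polarity negative -e → dodpe.
Attach evidentiality inferred -za → dodpeza.
Apply vowel harmony: dodpeza → dodpaza.
Nasal assimilation: no change.

dodpaza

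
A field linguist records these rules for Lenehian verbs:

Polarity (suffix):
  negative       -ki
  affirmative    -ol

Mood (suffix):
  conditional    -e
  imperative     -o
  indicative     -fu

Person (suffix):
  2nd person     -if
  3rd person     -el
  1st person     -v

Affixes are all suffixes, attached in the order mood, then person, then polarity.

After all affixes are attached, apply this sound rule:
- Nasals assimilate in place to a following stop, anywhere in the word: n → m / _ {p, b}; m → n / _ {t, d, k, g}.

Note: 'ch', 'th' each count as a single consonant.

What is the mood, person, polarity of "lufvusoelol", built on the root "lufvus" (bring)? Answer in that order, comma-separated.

Segment: lufvus-o-el-ol.
mood: -o → imperative.
person: -el → 3rd person.
polarity: -ol → affirmative.

imperative, 3rd person, affirmative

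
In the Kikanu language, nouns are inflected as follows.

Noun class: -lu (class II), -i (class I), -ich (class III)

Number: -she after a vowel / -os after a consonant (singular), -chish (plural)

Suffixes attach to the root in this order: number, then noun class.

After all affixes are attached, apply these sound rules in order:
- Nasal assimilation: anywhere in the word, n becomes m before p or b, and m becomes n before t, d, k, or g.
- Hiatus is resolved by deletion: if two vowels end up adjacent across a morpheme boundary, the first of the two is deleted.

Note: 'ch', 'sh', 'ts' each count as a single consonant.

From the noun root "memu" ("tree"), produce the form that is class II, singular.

memushelu

Attach number singular -she (after vowel 'u') → memushe.
Attach noun class class II -lu → memushelu.
Nasal assimilation: no change.
Vowel deletion: no change.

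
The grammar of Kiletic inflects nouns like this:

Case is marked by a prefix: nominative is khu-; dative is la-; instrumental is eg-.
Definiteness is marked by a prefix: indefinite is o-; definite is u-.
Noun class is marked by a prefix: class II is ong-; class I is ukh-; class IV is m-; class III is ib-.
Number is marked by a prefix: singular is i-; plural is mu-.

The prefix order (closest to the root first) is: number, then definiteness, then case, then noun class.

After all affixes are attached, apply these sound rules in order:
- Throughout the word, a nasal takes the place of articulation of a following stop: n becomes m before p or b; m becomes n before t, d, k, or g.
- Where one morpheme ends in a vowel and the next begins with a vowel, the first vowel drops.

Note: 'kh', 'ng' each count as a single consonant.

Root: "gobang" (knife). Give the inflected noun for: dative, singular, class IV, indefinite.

Attach number singular i- → igobang.
Attach definiteness indefinite o- → oigobang.
Attach case dative la- → laoigobang.
Attach noun class class IV m- → mlaoigobang.
Nasal assimilation: no change.
Apply vowel deletion: mlaoigobang → mligobang.

mligobang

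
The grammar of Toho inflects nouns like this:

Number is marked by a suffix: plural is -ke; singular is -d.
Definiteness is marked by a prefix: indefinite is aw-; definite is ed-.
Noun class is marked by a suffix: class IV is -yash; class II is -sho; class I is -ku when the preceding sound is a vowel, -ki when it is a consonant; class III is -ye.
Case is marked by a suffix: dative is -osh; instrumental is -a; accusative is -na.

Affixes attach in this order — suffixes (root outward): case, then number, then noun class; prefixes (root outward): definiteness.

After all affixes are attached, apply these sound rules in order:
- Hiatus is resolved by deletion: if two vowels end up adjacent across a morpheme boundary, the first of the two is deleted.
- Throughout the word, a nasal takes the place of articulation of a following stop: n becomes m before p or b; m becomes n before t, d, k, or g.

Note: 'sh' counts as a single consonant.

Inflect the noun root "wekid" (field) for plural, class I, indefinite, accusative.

Attach case accusative -na → wekidna.
Attach definiteness indefinite aw- → awwekidna.
Attach number plural -ke → awwekidnake.
Attach noun class class I -ku (after vowel 'e') → awwekidnakeku.
Vowel deletion: no change.
Nasal assimilation: no change.

awwekidnakeku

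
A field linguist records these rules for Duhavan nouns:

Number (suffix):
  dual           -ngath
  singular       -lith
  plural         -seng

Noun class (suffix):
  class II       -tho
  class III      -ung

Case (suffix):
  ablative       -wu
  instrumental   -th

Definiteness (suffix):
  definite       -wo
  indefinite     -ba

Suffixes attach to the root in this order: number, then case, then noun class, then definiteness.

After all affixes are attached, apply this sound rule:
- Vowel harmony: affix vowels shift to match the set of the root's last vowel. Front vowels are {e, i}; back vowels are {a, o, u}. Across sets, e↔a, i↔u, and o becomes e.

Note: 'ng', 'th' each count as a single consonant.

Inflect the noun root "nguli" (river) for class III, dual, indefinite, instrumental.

Attach number dual -ngath → ngulingath.
Attach case instrumental -th → ngulingathth.
Attach noun class class III -ung → ngulingaththung.
Attach definiteness indefinite -ba → ngulingaththungba.
Apply vowel harmony: ngulingaththungba → ngulingeththingbe.

ngulingeththingbe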